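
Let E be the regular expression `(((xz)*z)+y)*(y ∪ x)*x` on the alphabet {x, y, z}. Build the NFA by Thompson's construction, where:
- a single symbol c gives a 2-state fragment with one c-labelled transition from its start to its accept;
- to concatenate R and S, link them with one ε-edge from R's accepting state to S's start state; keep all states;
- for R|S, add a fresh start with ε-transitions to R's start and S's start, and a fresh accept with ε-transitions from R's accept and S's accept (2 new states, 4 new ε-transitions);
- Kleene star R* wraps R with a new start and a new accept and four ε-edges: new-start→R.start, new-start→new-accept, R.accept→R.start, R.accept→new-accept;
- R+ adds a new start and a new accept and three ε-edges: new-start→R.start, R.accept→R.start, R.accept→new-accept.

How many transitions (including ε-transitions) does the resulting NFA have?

Per subexpression:
Each of the 7 symbol leaves contributes 1 transition (1 symbol, 0 ε).
  xz : 3 transitions (2 symbol, 1 ε)
  (xz)* : 7 transitions (2 symbol, 5 ε)
  (xz)*z : 9 transitions (3 symbol, 6 ε)
  ((xz)*z)+ : 12 transitions (3 symbol, 9 ε)
  ((xz)*z)+y : 14 transitions (4 symbol, 10 ε)
  (((xz)*z)+y)* : 18 transitions (4 symbol, 14 ε)
  y ∪ x : 6 transitions (2 symbol, 4 ε)
  (y ∪ x)* : 10 transitions (2 symbol, 8 ε)
  (((xz)*z)+y)*(y ∪ x)*x : 31 transitions (7 symbol, 24 ε)

31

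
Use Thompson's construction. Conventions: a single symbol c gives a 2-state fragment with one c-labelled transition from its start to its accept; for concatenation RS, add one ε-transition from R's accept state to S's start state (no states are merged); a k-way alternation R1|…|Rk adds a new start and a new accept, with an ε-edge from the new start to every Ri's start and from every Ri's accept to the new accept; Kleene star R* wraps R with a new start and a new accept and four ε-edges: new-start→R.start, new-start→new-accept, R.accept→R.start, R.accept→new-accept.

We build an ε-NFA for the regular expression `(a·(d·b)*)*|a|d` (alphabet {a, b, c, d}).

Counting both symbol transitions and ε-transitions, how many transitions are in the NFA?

Recursing over subexpressions:
Each of the 5 symbol leaves contributes 1 transition (1 symbol, 0 ε).
  d·b — 3 transitions (2 symbol, 1 ε)
  (d·b)* — 7 transitions (2 symbol, 5 ε)
  a·(d·b)* — 9 transitions (3 symbol, 6 ε)
  (a·(d·b)*)* — 13 transitions (3 symbol, 10 ε)
  (a·(d·b)*)*|a|d — 21 transitions (5 symbol, 16 ε)

21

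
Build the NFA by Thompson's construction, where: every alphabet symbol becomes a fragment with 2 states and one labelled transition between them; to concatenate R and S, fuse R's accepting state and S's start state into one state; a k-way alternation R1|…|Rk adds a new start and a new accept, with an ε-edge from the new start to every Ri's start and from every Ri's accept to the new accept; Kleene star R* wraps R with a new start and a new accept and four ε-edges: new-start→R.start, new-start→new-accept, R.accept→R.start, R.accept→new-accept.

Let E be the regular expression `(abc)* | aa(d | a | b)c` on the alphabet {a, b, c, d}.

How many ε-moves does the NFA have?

Building bottom-up:
Each of the 9 symbol leaves contributes 0 ε-transitions.
  abc → 0 ε-transitions
  (abc)* → 4 ε-transitions
  d | a | b → 6 ε-transitions
  aa(d | a | b)c → 6 ε-transitions
  (abc)* | aa(d | a | b)c → 14 ε-transitions

14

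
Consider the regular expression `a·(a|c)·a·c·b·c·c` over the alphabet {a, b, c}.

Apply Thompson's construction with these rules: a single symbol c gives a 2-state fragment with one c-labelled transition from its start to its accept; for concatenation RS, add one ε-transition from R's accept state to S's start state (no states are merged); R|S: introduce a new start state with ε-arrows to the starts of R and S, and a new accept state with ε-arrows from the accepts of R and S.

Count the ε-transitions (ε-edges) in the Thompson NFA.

10

Bottom-up over the parse tree:
Each of the 8 symbol leaves contributes 0 ε-transitions.
  a|c — 4 ε-transitions
  a·(a|c)·a·c·b·c·c — 10 ε-transitions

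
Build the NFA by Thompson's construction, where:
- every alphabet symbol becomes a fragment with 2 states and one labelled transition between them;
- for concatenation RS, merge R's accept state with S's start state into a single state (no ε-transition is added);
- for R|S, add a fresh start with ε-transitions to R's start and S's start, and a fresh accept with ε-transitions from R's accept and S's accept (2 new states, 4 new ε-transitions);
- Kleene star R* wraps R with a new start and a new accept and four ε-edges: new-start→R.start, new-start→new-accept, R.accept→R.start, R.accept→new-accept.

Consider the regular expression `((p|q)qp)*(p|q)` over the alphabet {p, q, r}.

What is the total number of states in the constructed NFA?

15

By structural recursion:
Each of the 6 symbol leaves contributes a 2-state fragment.
  p|q — 6 states
  (p|q)qp — 8 states
  ((p|q)qp)* — 10 states
  p|q — 6 states
  ((p|q)qp)*(p|q) — 15 states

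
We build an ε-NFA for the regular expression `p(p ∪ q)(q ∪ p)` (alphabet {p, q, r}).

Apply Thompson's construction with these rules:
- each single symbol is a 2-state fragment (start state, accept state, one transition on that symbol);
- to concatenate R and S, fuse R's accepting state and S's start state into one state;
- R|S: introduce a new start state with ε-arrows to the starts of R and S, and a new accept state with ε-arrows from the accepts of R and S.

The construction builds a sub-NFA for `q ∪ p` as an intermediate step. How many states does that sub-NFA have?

Fragment for `q ∪ p`:
Each of the 2 symbol leaves contributes a 2-state fragment.
  q ∪ p → 6 states

6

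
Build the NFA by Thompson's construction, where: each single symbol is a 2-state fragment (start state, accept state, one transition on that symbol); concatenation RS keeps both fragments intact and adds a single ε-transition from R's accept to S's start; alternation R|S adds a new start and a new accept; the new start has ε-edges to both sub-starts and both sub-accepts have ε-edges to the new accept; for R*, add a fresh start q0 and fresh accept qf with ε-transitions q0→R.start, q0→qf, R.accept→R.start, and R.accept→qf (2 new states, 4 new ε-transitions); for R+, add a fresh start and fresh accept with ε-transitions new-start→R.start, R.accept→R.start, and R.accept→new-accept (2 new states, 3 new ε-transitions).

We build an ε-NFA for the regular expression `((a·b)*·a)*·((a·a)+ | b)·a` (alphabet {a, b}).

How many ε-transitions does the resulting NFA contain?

By structural recursion:
Each of the 7 symbol leaves contributes 0 ε-transitions.
  a·b = 1 ε-transition
  (a·b)* = 5 ε-transitions
  (a·b)*·a = 6 ε-transitions
  ((a·b)*·a)* = 10 ε-transitions
  a·a = 1 ε-transition
  (a·a)+ = 4 ε-transitions
  (a·a)+ | b = 8 ε-transitions
  ((a·b)*·a)*·((a·a)+ | b)·a = 20 ε-transitions

20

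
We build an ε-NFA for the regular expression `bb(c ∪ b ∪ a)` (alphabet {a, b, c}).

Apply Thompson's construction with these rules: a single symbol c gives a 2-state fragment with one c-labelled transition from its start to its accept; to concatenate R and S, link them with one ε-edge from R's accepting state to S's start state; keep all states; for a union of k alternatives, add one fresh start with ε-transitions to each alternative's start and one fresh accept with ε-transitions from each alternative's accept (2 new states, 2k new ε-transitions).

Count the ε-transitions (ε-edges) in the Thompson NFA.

8

Building bottom-up:
Each of the 5 symbol leaves contributes 0 ε-transitions.
  c ∪ b ∪ a = 6 ε-transitions
  bb(c ∪ b ∪ a) = 8 ε-transitions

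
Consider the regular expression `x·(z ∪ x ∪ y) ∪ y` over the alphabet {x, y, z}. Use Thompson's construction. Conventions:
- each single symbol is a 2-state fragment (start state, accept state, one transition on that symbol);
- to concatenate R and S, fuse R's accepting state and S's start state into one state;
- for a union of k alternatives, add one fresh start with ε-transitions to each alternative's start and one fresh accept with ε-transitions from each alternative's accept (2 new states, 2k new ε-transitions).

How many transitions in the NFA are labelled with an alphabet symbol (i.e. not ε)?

Bottom-up over the parse tree:
Each of the 5 symbol leaves contributes exactly 1 symbol transition.
  z ∪ x ∪ y — 3 symbol transitions
  x·(z ∪ x ∪ y) — 4 symbol transitions
  x·(z ∪ x ∪ y) ∪ y — 5 symbol transitions

5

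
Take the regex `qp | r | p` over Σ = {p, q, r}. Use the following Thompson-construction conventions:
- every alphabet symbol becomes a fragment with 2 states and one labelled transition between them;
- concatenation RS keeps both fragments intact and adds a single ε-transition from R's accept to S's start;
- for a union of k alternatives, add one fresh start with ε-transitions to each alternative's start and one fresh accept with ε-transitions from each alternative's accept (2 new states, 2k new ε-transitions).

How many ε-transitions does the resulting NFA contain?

7

Recursing over subexpressions:
Each of the 4 symbol leaves contributes 0 ε-transitions.
  qp = 1 ε-transition
  qp | r | p = 7 ε-transitions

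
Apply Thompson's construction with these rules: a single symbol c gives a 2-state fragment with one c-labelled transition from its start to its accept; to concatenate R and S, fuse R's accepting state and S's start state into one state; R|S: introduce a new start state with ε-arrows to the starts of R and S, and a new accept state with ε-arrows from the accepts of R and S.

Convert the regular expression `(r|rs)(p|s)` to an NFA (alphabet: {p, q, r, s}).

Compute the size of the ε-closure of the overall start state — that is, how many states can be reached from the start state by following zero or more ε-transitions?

3

Compute the ε-closure size of each fragment's start state recursively; a symbol fragment's start has no outgoing ε-edge, so its closure is just itself (size 1).
  rs → same as the first factor's closure: |ε-closure| = 1
  r|rs → new start ε-reaches every alternative's start; none of them accept ε, so the new accept is not reached: |ε-closure| = 1 + 1 + 1 = 3
  p|s → |ε-closure| = 1 + 1 + 1 = 3 (the new accept is not ε-reachable since no branch accepts ε)
  (r|rs)(p|s) → same as the first factor's closure: |ε-closure| = 3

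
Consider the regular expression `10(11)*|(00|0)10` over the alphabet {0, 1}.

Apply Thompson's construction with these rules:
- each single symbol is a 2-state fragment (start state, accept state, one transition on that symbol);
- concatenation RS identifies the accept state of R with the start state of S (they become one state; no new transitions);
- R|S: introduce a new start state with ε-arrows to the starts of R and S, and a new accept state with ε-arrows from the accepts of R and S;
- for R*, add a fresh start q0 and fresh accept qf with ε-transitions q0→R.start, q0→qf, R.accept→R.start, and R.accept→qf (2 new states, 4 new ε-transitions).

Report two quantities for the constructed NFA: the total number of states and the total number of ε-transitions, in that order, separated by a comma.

18, 12

Building bottom-up:
Each of the 9 symbol leaves contributes 2 states and 0 ε-transitions.
  11 = 3 states, 0 ε-transitions
  (11)* = 5 states, 4 ε-transitions
  10(11)* = 7 states, 4 ε-transitions
  00 = 3 states, 0 ε-transitions
  00|0 = 7 states, 4 ε-transitions
  (00|0)10 = 9 states, 4 ε-transitions
  10(11)*|(00|0)10 = 18 states, 12 ε-transitions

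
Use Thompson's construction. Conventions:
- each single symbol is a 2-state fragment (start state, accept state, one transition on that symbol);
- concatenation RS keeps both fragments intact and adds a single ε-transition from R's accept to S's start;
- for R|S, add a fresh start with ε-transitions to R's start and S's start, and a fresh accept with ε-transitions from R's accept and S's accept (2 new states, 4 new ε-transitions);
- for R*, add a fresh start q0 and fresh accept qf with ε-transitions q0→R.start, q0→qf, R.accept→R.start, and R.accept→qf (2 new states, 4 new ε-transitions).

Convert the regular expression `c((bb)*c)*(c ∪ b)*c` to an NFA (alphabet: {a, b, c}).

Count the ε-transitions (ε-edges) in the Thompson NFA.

By structural recursion:
Each of the 7 symbol leaves contributes 0 ε-transitions.
  bb → 1 ε-transition
  (bb)* → 5 ε-transitions
  (bb)*c → 6 ε-transitions
  ((bb)*c)* → 10 ε-transitions
  c ∪ b → 4 ε-transitions
  (c ∪ b)* → 8 ε-transitions
  c((bb)*c)*(c ∪ b)*c → 21 ε-transitions

21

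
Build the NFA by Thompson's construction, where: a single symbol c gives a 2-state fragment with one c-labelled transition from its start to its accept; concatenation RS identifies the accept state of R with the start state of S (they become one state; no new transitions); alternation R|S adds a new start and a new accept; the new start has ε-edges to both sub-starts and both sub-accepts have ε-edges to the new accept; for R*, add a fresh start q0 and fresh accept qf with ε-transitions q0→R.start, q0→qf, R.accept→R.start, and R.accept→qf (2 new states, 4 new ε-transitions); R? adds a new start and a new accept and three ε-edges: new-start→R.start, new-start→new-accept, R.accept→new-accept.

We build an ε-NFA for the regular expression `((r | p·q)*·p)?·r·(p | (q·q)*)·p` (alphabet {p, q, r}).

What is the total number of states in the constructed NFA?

Building bottom-up:
Each of the 9 symbol leaves contributes a 2-state fragment.
  p·q — 3 states
  r | p·q — 7 states
  (r | p·q)* — 9 states
  (r | p·q)*·p — 10 states
  ((r | p·q)*·p)? — 12 states
  q·q — 3 states
  (q·q)* — 5 states
  p | (q·q)* — 9 states
  ((r | p·q)*·p)?·r·(p | (q·q)*)·p — 22 states

22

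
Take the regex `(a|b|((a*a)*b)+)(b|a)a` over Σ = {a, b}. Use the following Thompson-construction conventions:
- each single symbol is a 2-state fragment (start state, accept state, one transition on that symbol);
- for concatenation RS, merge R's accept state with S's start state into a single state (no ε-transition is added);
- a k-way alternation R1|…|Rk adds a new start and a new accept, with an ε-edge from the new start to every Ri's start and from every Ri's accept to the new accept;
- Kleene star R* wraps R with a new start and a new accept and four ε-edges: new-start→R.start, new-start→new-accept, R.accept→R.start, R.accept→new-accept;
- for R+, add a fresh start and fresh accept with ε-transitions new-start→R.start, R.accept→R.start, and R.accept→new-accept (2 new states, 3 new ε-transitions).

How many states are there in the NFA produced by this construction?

Building bottom-up:
Each of the 8 symbol leaves contributes a 2-state fragment.
  a* — 4 states
  a*a — 5 states
  (a*a)* — 7 states
  (a*a)*b — 8 states
  ((a*a)*b)+ — 10 states
  a|b|((a*a)*b)+ — 16 states
  b|a — 6 states
  (a|b|((a*a)*b)+)(b|a)a — 22 states

22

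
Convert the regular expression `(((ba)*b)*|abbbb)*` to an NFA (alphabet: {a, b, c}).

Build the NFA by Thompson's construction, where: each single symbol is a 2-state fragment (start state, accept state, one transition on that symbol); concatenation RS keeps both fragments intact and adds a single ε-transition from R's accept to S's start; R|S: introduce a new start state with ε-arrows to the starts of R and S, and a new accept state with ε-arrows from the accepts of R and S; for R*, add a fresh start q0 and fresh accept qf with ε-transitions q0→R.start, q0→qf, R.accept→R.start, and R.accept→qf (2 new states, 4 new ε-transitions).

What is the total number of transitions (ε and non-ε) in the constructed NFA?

30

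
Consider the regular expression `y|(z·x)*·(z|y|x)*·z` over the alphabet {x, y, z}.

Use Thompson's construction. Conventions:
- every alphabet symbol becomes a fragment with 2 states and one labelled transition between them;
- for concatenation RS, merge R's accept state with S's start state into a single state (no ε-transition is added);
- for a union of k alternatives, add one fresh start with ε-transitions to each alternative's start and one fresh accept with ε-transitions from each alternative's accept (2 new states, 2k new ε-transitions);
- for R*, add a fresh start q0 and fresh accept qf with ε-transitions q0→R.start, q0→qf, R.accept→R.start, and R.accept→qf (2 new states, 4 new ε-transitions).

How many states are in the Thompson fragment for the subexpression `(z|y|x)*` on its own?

10

Fragment for `(z|y|x)*`:
Each of the 3 symbol leaves contributes a 2-state fragment.
  z|y|x → 8 states
  (z|y|x)* → 10 states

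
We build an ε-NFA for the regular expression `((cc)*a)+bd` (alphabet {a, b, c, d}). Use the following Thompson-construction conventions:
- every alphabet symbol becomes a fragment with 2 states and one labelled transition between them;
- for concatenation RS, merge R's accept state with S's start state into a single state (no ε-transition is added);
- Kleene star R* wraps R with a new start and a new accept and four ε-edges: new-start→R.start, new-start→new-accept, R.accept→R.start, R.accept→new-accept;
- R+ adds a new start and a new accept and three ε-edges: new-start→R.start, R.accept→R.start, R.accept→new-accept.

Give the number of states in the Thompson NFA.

Per subexpression:
Each of the 5 symbol leaves contributes a 2-state fragment.
  cc — 3 states
  (cc)* — 5 states
  (cc)*a — 6 states
  ((cc)*a)+ — 8 states
  ((cc)*a)+bd — 10 states

10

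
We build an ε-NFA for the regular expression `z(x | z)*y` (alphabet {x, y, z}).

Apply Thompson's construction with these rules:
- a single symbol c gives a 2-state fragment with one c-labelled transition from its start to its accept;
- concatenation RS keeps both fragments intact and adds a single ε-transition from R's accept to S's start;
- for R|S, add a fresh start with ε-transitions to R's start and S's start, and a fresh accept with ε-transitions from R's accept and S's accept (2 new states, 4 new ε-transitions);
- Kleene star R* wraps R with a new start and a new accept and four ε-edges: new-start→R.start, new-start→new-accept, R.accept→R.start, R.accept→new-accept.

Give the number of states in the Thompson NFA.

Bottom-up over the parse tree:
Each of the 4 symbol leaves contributes a 2-state fragment.
  x | z : 6 states
  (x | z)* : 8 states
  z(x | z)*y : 12 states

12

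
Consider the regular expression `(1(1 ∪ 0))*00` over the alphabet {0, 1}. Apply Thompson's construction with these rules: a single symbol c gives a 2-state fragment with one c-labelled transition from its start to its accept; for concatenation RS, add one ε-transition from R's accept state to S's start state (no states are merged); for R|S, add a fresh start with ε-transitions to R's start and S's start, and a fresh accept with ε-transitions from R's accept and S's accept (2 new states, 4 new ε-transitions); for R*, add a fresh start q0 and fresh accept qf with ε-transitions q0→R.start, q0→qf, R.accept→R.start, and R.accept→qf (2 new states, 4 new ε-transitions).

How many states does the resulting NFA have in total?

Per subexpression:
Each of the 5 symbol leaves contributes a 2-state fragment.
  1 ∪ 0 — 6 states
  1(1 ∪ 0) — 8 states
  (1(1 ∪ 0))* — 10 states
  (1(1 ∪ 0))*00 — 14 states

14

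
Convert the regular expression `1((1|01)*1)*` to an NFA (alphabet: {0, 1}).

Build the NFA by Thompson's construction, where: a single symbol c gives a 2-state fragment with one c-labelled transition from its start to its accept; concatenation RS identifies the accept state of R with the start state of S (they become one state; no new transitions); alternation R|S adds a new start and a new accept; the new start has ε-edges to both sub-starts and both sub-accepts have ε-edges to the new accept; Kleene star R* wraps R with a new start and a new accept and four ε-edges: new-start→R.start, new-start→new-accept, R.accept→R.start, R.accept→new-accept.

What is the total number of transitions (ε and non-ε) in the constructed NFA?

17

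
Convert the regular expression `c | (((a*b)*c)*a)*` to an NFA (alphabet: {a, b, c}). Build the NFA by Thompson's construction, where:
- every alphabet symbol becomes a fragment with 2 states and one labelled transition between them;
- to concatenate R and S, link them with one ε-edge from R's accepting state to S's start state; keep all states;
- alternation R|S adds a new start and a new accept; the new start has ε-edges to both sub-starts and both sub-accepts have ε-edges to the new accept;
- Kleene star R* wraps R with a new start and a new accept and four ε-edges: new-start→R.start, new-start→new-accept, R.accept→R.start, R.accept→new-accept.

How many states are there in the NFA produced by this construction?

Per subexpression:
Each of the 5 symbol leaves contributes a 2-state fragment.
  a* → 4 states
  a*b → 6 states
  (a*b)* → 8 states
  (a*b)*c → 10 states
  ((a*b)*c)* → 12 states
  ((a*b)*c)*a → 14 states
  (((a*b)*c)*a)* → 16 states
  c | (((a*b)*c)*a)* → 20 states

20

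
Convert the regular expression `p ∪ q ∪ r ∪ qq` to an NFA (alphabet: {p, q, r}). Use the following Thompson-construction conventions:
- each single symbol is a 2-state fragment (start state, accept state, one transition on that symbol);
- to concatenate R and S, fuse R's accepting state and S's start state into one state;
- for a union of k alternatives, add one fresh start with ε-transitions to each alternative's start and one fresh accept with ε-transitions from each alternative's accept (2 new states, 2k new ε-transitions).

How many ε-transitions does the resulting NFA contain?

By structural recursion:
Each of the 5 symbol leaves contributes 0 ε-transitions.
  qq = 0 ε-transitions
  p ∪ q ∪ r ∪ qq = 8 ε-transitions

8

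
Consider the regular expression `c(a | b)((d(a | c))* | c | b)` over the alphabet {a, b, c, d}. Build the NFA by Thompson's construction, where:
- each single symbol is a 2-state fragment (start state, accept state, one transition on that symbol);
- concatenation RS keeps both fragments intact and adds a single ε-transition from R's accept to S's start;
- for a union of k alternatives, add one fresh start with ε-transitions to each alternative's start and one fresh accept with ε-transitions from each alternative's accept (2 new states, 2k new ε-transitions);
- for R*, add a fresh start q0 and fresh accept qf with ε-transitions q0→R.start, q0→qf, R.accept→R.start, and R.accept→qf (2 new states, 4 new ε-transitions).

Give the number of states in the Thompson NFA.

By structural recursion:
Each of the 8 symbol leaves contributes a 2-state fragment.
  a | b = 6 states
  a | c = 6 states
  d(a | c) = 8 states
  (d(a | c))* = 10 states
  (d(a | c))* | c | b = 16 states
  c(a | b)((d(a | c))* | c | b) = 24 states

24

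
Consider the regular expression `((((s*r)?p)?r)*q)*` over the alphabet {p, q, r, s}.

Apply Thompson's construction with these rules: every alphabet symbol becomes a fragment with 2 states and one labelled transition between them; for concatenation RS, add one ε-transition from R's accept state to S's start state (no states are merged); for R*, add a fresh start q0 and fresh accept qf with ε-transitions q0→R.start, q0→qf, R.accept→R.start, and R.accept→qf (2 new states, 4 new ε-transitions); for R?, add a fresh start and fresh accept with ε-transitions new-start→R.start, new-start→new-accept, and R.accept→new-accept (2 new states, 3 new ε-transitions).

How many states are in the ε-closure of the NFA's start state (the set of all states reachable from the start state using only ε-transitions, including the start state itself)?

Work bottom-up. For each fragment F, track |ε-closure(F.start)| and whether F's accept lies in that closure (i.e. whether F accepts ε). A single-symbol fragment has closure size 1 and does not accept ε.
  s* : new start has ε-edges to the inner start and to the new accept, so |closure| = 2 + 1 = 3
  s*r : |closure| = 3 + 1 = 4 (closure spills across the concat boundary because the left factor accepts ε)
  (s*r)? : new start has ε-edges to the inner start and to the new accept, so |closure| = 2 + 4 = 6
  (s*r)?p : the left operand accepts ε, so the closure extends into the next operand (via the concat ε-link); |closure| = 6 + 1 = 7
  ((s*r)?p)? : |closure| = 1 (new start) + 7 (body) + 1 (new accept, via ε) = 9
  ((s*r)?p)?r : the left operand accepts ε, so the closure extends into the next operand (via the concat ε-link); |closure| = 9 + 1 = 10
  (((s*r)?p)?r)* : the star's fresh start ε-reaches both the body's start and the fresh accept: |closure| = 2 + 10 = 12
  (((s*r)?p)?r)*q : |closure| = 12 + 1 = 13 (closure spills across the concat boundary because the left factor accepts ε)
  ((((s*r)?p)?r)*q)* : |closure| = 1 (new start) + 13 (body) + 1 (new accept) = 15

15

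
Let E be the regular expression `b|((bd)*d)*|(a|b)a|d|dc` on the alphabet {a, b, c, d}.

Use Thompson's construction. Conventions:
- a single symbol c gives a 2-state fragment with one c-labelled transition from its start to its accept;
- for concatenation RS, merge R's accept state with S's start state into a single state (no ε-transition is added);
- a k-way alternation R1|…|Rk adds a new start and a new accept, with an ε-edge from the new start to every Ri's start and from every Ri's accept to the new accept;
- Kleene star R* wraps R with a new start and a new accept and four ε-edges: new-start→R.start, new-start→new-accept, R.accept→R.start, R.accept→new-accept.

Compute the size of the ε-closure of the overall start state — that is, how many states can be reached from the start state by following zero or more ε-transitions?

13

Work bottom-up. For each fragment F, track |ε-closure(F.start)| and whether F's accept lies in that closure (i.e. whether F accepts ε). A single-symbol fragment has closure size 1 and does not accept ε.
  bd — same as the first factor's closure: |ε-closure| = 1
  (bd)* — |ε-closure| = 1 (new start) + 1 (body) + 1 (new accept) = 3
  (bd)*d — the left operand accepts ε, so the closure extends into the next operand (the shared merged state is already counted); |ε-closure| = 3 + (1−1) = 3
  ((bd)*d)* — the star's fresh start ε-reaches both the body's start and the fresh accept: |ε-closure| = 2 + 3 = 5
  a|b — |ε-closure| = 1 + 1 + 1 = 3 (the new accept is not ε-reachable since no branch accepts ε)
  (a|b)a — same as the first factor's closure: |ε-closure| = 3
  dc — |ε-closure| equals the left operand's closure size = 1 (its accept is not ε-reachable, so the closure stops there)
  b|((bd)*d)*|(a|b)a|d|dc — new start ε-reaches every alternative's start; at least one alternative accepts ε, so the union's new accept is reached too: |ε-closure| = 1 + 1 + 5 + 3 + 1 + 1 + 1 = 13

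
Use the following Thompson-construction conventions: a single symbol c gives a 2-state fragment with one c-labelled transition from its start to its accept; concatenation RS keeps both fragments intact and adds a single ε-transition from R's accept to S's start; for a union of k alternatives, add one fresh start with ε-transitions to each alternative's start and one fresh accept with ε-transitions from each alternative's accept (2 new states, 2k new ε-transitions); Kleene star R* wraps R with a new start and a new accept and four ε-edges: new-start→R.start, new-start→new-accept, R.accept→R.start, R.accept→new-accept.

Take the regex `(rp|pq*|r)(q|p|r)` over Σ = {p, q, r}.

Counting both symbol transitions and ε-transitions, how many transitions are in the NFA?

Recursing over subexpressions:
Each of the 8 symbol leaves contributes 1 transition (1 symbol, 0 ε).
  rp = 3 transitions (2 symbol, 1 ε)
  q* = 5 transitions (1 symbol, 4 ε)
  pq* = 7 transitions (2 symbol, 5 ε)
  rp|pq*|r = 17 transitions (5 symbol, 12 ε)
  q|p|r = 9 transitions (3 symbol, 6 ε)
  (rp|pq*|r)(q|p|r) = 27 transitions (8 symbol, 19 ε)

27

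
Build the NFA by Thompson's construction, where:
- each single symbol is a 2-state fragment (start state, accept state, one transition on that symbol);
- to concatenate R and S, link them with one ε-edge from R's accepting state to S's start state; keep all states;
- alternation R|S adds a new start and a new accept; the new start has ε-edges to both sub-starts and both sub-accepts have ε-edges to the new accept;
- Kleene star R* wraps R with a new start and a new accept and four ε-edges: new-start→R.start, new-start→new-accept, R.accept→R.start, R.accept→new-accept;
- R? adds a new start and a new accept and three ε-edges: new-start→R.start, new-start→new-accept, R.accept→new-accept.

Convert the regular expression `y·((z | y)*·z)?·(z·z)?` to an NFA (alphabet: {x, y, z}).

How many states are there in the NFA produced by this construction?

20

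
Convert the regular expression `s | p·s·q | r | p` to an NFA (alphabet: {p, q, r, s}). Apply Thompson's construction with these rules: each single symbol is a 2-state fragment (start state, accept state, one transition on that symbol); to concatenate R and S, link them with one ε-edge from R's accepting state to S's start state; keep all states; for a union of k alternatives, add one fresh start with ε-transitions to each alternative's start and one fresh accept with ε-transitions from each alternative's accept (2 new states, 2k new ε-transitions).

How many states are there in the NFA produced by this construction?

14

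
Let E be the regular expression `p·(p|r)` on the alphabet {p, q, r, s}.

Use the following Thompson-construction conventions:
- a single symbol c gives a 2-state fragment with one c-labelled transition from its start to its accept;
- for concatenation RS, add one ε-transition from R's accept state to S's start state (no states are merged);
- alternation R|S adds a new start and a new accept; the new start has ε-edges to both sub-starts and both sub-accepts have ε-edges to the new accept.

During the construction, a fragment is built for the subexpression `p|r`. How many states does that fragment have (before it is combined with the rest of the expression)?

6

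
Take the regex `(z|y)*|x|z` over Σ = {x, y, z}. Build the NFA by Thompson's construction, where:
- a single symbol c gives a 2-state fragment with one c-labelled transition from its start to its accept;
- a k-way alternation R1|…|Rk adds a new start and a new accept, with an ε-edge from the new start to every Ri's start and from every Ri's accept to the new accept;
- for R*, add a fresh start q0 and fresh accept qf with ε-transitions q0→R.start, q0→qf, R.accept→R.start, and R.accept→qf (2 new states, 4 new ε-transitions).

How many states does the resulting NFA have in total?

14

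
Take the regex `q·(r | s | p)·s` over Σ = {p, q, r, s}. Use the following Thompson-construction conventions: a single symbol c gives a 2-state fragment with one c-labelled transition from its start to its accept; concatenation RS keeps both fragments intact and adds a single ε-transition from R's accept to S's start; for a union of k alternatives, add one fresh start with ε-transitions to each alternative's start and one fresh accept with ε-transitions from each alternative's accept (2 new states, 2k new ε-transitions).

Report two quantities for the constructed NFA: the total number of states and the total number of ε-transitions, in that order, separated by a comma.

12, 8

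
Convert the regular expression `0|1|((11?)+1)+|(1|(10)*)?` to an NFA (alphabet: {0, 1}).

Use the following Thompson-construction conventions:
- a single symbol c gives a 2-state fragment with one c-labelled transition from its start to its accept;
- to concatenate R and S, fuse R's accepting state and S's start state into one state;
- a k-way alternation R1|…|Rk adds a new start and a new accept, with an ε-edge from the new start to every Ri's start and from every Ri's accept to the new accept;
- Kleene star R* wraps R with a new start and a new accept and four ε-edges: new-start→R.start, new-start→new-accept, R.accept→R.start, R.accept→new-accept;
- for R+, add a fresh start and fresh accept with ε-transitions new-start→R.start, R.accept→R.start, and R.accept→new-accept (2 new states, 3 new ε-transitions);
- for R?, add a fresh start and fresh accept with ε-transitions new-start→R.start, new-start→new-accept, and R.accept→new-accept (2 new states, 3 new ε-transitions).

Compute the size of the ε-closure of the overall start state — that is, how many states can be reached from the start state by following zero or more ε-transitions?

Compute the ε-closure size of each fragment's start state recursively; a symbol fragment's start has no outgoing ε-edge, so its closure is just itself (size 1).
  1? → |closure| = 1 (new start) + 1 (body) + 1 (new accept, via ε) = 3
  11? → |closure| equals the left operand's closure size = 1 (its accept is not ε-reachable, so the closure stops there)
  (11?)+ → new start ε-reaches only the body's start; the new accept needs a symbol first: |closure| = 1 + 1 = 2
  (11?)+1 → |closure| equals the left operand's closure size = 2 (its accept is not ε-reachable, so the closure stops there)
  ((11?)+1)+ → new start ε-reaches only the body's start; the new accept needs a symbol first: |closure| = 1 + 2 = 3
  10 → same as the first factor's closure: |closure| = 1
  (10)* → the star's fresh start ε-reaches both the body's start and the fresh accept: |closure| = 2 + 1 = 3
  1|(10)* → new start ε-reaches every alternative's start; at least one alternative accepts ε, so the union's new accept is reached too: |closure| = 1 + 1 + 3 + 1 = 6
  (1|(10)*)? → new start has ε-edges to the inner start and to the new accept, so |closure| = 2 + 6 = 8
  0|1|((11?)+1)+|(1|(10)*)? → |closure| = 1 (new start) + (1 + 1 + 3 + 8) + 1 (new accept, since some branch ε-reaches its own accept) = 15

15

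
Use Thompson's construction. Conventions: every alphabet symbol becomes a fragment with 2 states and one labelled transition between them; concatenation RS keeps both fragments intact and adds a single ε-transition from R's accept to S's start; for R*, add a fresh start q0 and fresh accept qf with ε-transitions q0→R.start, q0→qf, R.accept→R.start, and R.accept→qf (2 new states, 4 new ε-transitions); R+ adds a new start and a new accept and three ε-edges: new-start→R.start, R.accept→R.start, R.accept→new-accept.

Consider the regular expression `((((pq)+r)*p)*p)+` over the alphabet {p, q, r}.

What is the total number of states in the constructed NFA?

18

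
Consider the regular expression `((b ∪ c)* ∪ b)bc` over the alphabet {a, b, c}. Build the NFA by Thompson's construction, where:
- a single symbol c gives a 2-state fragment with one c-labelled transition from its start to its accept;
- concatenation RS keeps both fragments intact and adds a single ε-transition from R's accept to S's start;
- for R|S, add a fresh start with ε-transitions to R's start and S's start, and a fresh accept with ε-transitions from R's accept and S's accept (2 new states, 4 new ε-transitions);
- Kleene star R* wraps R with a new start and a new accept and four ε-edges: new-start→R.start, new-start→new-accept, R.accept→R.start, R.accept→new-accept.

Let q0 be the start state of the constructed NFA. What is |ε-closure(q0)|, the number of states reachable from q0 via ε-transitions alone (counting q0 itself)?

Let C(F) = |ε-closure(F.start)| within fragment F, and note whether F accepts ε. Symbol fragments have C = 1 and do not accept ε. Then:
  b ∪ c → |closure| = 1 + 1 + 1 = 3 (the new accept is not ε-reachable since no branch accepts ε)
  (b ∪ c)* → |closure| = 1 (new start) + 3 (body) + 1 (new accept) = 5
  (b ∪ c)* ∪ b → new start ε-reaches every alternative's start; at least one alternative accepts ε, so the union's new accept is reached too: |closure| = 1 + 5 + 1 + 1 = 8
  ((b ∪ c)* ∪ b)bc → the left operand accepts ε, so the closure extends into the next operand (via the concat ε-link); |closure| = 8 + 1 = 9

9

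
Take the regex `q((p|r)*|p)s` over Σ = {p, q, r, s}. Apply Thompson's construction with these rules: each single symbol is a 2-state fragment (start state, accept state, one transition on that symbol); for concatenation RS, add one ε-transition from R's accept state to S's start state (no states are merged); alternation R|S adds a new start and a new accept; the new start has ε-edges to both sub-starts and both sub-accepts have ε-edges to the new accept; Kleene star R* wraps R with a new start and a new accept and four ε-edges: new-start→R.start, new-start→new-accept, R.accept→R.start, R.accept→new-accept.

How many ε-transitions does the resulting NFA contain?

Recursing over subexpressions:
Each of the 5 symbol leaves contributes 0 ε-transitions.
  p|r : 4 ε-transitions
  (p|r)* : 8 ε-transitions
  (p|r)*|p : 12 ε-transitions
  q((p|r)*|p)s : 14 ε-transitions

14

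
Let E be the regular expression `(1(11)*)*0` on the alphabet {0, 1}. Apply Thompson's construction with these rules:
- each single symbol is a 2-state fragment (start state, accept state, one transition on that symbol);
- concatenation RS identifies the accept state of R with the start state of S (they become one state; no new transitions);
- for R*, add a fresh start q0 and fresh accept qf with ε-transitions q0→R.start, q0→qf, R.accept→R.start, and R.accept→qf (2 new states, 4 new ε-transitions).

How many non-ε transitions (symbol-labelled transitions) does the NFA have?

4

Per subexpression:
Each of the 4 symbol leaves contributes exactly 1 symbol transition.
  11 = 2 symbol transitions
  (11)* = 2 symbol transitions
  1(11)* = 3 symbol transitions
  (1(11)*)* = 3 symbol transitions
  (1(11)*)*0 = 4 symbol transitions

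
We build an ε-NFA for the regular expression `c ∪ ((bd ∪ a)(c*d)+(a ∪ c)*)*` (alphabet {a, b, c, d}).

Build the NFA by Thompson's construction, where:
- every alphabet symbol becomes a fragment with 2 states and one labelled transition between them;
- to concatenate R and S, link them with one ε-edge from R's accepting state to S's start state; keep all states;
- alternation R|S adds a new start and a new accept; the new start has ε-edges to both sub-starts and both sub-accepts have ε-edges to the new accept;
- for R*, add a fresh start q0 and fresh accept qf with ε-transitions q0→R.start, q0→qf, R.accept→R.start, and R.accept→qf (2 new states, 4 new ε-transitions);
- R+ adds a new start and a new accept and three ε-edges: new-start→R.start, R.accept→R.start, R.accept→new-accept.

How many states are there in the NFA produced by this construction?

30

Building bottom-up:
Each of the 8 symbol leaves contributes a 2-state fragment.
  bd → 4 states
  bd ∪ a → 8 states
  c* → 4 states
  c*d → 6 states
  (c*d)+ → 8 states
  a ∪ c → 6 states
  (a ∪ c)* → 8 states
  (bd ∪ a)(c*d)+(a ∪ c)* → 24 states
  ((bd ∪ a)(c*d)+(a ∪ c)*)* → 26 states
  c ∪ ((bd ∪ a)(c*d)+(a ∪ c)*)* → 30 states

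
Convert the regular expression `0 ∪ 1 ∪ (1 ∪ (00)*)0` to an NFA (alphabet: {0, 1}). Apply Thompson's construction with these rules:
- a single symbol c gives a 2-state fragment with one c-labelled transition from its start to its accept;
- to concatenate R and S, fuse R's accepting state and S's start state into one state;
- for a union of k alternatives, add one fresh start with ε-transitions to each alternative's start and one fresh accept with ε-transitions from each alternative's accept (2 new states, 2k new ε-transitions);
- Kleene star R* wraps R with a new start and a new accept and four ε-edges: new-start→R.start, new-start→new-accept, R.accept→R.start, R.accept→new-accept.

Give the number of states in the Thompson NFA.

By structural recursion:
Each of the 6 symbol leaves contributes a 2-state fragment.
  00 = 3 states
  (00)* = 5 states
  1 ∪ (00)* = 9 states
  (1 ∪ (00)*)0 = 10 states
  0 ∪ 1 ∪ (1 ∪ (00)*)0 = 16 states

16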